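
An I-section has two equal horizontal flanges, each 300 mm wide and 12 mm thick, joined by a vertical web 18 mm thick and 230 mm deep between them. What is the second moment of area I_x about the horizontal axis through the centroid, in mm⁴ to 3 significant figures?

Treat the section as a set of non-overlapping primitives; coordinates are from the bounding-box lower-left.
Bottom flange: 300 × 12, A = 3 600 mm², y = 6 mm, Ī = 43 200 mm⁴.
Web: 18 × 230, A = 4 140 mm², y = 127 mm, Ī = 18 250 500 mm⁴.
Top flange: 300 × 12, A = 3 600 mm², y = 248 mm, Ī = 43 200 mm⁴.
By symmetry the centroid is at mid-height, ȳ = 127 mm.
Transfer each piece to the horizontal axis through the centroid using Ī + A·d² with d = y − 127:
  bottom flange: d = -121 mm → contributes +52 750 800 mm⁴
  web: d = 0 mm → contributes +18 250 500 mm⁴
  top flange: d = 121 mm → contributes +52 750 800 mm⁴
Total I = 123 752 100 mm⁴.

I_x ≈ 1.24 × 10⁸ mm⁴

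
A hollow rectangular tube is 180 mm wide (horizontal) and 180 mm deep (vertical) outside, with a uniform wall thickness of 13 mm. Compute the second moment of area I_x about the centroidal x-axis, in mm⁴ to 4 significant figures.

Decompose the section into non-overlapping parts with the origin at the bottom-left of its bounding rectangle.
Outer rectangle: 180 × 180, A = 32 400 mm², y = 90 mm, Ī = 87 480 000 mm⁴.
Inner void (subtracted): 154 × 154, A = 23 716 mm², y = 90 mm, Ī = 46 870 721 mm⁴.
By symmetry the centroid is at mid-height, ȳ = 90 mm.
All pieces are centred on the centroidal x-axis, so I = ΣĪ (holes subtracted) = 40 609 279 mm⁴.

I_x ≈ 4.061 × 10⁷ mm⁴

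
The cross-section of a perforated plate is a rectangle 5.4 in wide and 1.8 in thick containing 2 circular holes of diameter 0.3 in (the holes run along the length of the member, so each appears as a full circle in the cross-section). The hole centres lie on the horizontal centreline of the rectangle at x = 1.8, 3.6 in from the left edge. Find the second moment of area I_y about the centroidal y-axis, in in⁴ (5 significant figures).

Split into non-overlapping primitives; take the origin at the lower-left of the bounding box.
Plate: 5.4 × 1.8, A = 9.72 in², x = 2.7 in, Ī = 23.6196 in⁴.
Hole 1 (subtracted): ⌀0.3, A = 0.07068583 in², x = 1.8 in, Ī = 0.0003976078 in⁴.
Hole 2 (subtracted): ⌀0.3, A = 0.07068583 in², x = 3.6 in, Ī = 0.0003976078 in⁴.
By symmetry the centroid is at mid-width, x̄ = 2.7 in.
Transfer each piece to the centroidal y-axis using Ī + A·d² with d = x − 2.7:
  plate: d = 0 in → contributes +23.6196 in⁴
  hole 1: d = -0.9 in → contributes −0.05765313 in⁴
  hole 2: d = 0.9 in → contributes −0.05765313 in⁴
Total I = 23.50429 in⁴.

I_y ≈ 23.504 in⁴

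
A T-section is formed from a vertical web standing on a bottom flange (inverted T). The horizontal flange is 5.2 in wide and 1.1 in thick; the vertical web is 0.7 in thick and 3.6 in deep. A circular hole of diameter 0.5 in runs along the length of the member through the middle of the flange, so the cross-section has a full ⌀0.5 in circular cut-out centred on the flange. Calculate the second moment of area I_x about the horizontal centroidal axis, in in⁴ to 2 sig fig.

Break the section into simple shapes (no overlaps), measuring from the bottom-left corner of the bounding box.
Flange: 5.2 × 1.1, A = 5.72 in², y = 0.55 in, Ī = 0.5768 in⁴.
Web: 0.7 × 3.6, A = 2.52 in², y = 2.9 in, Ī = 2.722 in⁴.
Hole (subtracted): ⌀0.5, A = 0.1963 in², y = 0.55 in, Ī = 0.003068 in⁴.
Centroid: ȳ = ΣA·y / ΣA = 1.286 in.
Transfer each piece to the horizontal centroidal axis using Ī + A·d² with d = y − 1.286:
  flange: d = -0.7362 in → contributes +3.677 in⁴
  web: d = 1.614 in → contributes +9.284 in⁴
  hole: d = -0.7362 in → contributes −0.1095 in⁴
Total I = 12.85 in⁴.

I_x ≈ 13 in⁴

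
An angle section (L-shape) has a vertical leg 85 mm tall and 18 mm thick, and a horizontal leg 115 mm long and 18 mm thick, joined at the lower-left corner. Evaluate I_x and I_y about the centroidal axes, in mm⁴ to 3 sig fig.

Split into non-overlapping primitives; take the origin at the lower-left of the bounding box.
Vertical leg: 18 × 85, A = 1 530 mm², y = 42.5 mm, Ī = 921 188 mm⁴.
Horizontal leg (remainder): 97 × 18, A = 1 746 mm², y = 9 mm, Ī = 47 142 mm⁴.
Centroid: ȳ = ΣA·y / ΣA = 24.646 mm.
Transfer each piece to the centroidal x-axis using Ī + A·d² with d = y − 24.646:
  vertical leg: d = 17.854 mm → contributes +1 408 920 mm⁴
  horizontal leg (remainder): d = -15.646 mm → contributes +474 536 mm⁴
Total I = 1 883 457 mm⁴.
For the y-axis: x̄ = 39.646 mm.
Repeating about the centroidal y-axis gives I_y = 4 106 367 mm⁴.

I_x ≈ 1.88 × 10⁶ mm⁴, I_y ≈ 4.11 × 10⁶ mm⁴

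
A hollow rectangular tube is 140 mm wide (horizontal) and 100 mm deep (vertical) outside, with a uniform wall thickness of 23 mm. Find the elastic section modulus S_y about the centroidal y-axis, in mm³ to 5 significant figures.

S_y ≈ 2.7327 × 10⁵ mm³

Break the section into simple shapes (no overlaps), measuring from the bottom-left corner of the bounding box.
Outer rectangle: 140 × 100, A = 14 000 mm², x = 70 mm, Ī = 22 866 667 mm⁴.
Inner void (subtracted): 94 × 54, A = 5 076 mm², x = 70 mm, Ī = 3 737 628 mm⁴.
By symmetry the centroid is at mid-width, x̄ = 70 mm.
All pieces are centred on the centroidal y-axis, so I = ΣĪ (holes subtracted) = 19 129 039 mm⁴.
Extreme fibre distance c = 70 mm; S = I/c = 273 272 mm³.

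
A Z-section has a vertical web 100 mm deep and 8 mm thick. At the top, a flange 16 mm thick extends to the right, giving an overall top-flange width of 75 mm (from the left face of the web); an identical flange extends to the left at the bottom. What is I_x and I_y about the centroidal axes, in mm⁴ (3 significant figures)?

I_x ≈ 4.49 × 10⁶ mm⁴, I_y ≈ 3.82 × 10⁶ mm⁴

Decompose the section into non-overlapping parts with the origin at the bottom-left of its bounding rectangle.
Web: 8 × 100, A = 800 mm², y = 50 mm, Ī = 666 667 mm⁴.
Top flange (beyond web): 67 × 16, A = 1 072 mm², y = 92 mm, Ī = 22 869 mm⁴.
Bottom flange (beyond web): 67 × 16, A = 1 072 mm², y = 8 mm, Ī = 22 869 mm⁴.
Centroid: ȳ = ΣA·y / ΣA = 50 mm.
Transfer each piece to the centroidal x-axis using Ī + A·d² with d = y − 50:
  web: d = 0 mm → contributes +666 667 mm⁴
  top flange (beyond web): d = 42 mm → contributes +1 913 877 mm⁴
  bottom flange (beyond web): d = -42 mm → contributes +1 913 877 mm⁴
Total I = 4 494 421 mm⁴.
For the y-axis: x̄ = 71 mm.
Repeating about the centroidal y-axis gives I_y = 3 821 301 mm⁴.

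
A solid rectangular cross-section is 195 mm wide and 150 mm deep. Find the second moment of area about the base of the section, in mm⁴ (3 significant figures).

I_base ≈ 2.19 × 10⁸ mm⁴

The section: 195 × 150, A = 29 250 mm², y = 75 mm, Ī = 54 843 750 mm⁴.
Transfer it to the base of the section using Ī + A·d² with d = y − 0:
  the section: d = 75 mm → contributes +219 375 000 mm⁴
Total I = 219 375 000 mm⁴.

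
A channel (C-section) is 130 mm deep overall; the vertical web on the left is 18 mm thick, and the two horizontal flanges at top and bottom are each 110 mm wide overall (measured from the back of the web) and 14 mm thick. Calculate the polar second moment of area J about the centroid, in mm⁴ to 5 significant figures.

Break the section into simple shapes (no overlaps), measuring from the bottom-left corner of the bounding box.
Web: 18 × 130, A = 2 340 mm², y = 65 mm, Ī = 3 295 500 mm⁴.
Top flange (beyond web): 92 × 14, A = 1 288 mm², y = 123 mm, Ī = 21037.33 mm⁴.
Bottom flange (beyond web): 92 × 14, A = 1 288 mm², y = 7 mm, Ī = 21037.33 mm⁴.
By symmetry the centroid is at mid-height, ȳ = 65 mm.
Transfer each piece to the centroidal x-axis using Ī + A·d² with d = y − 65:
  web: d = 0 mm → contributes +3 295 500 mm⁴
  top flange (beyond web): d = 58 mm → contributes +4 353 869 mm⁴
  bottom flange (beyond web): d = -58 mm → contributes +4 353 869 mm⁴
Total I = 12 003 239 mm⁴.
For the y-axis: x̄ = 37.82018 mm.
Repeating about the centroidal y-axis gives I_y = 5 589 276 mm⁴.
Polar second moment: J = I_x + I_y = 17 592 514 mm⁴.

J ≈ 1.7593 × 10⁷ mm⁴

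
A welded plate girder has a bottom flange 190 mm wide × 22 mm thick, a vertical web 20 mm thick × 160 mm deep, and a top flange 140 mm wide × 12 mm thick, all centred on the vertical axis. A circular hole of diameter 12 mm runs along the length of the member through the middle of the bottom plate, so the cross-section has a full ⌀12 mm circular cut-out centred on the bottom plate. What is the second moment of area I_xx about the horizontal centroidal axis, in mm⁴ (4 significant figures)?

Treat the section as a set of non-overlapping primitives; coordinates are from the bounding-box lower-left.
Bottom plate: 190 × 22, A = 4 180 mm², y = 11 mm, Ī = 168 593 mm⁴.
Web plate: 20 × 160, A = 3 200 mm², y = 102 mm, Ī = 6 826 667 mm⁴.
Top plate: 140 × 12, A = 1 680 mm², y = 188 mm, Ī = 20 160 mm⁴.
Hole (subtracted): ⌀12, A = 113.097 mm², y = 11 mm, Ī = 1017.88 mm⁴.
Centroid: ȳ = ΣA·y / ΣA = 76.7837 mm.
Transfer each piece to the horizontal centroidal axis using Ī + A·d² with d = y − 76.7837:
  bottom plate: d = -65.7837 mm → contributes +18 257 501 mm⁴
  web plate: d = 25.2163 mm → contributes +8 861 431 mm⁴
  top plate: d = 111.216 mm → contributes +20 800 205 mm⁴
  hole: d = -65.7837 mm → contributes −490 445 mm⁴
Total I = 47 428 691 mm⁴.

I_xx ≈ 4.743 × 10⁷ mm⁴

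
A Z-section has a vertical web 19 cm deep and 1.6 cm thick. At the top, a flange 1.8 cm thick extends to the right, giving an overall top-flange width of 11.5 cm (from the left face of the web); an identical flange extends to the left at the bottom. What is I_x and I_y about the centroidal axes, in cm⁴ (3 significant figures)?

I_x ≈ 3560 cm⁴, I_y ≈ 1480 cm⁴

Break the section into simple shapes (no overlaps), measuring from the bottom-left corner of the bounding box.
Web: 1.6 × 19, A = 30.4 cm², y = 9.5 cm, Ī = 914.53 cm⁴.
Top flange (beyond web): 9.9 × 1.8, A = 17.82 cm², y = 18.1 cm, Ī = 4.8114 cm⁴.
Bottom flange (beyond web): 9.9 × 1.8, A = 17.82 cm², y = 0.9 cm, Ī = 4.8114 cm⁴.
Centroid: ȳ = ΣA·y / ΣA = 9.5 cm.
Transfer each piece to the centroidal x-axis using Ī + A·d² with d = y − 9.5:
  web: d = 0 cm → contributes +914.53 cm⁴
  top flange (beyond web): d = 8.6 cm → contributes +1322.8 cm⁴
  bottom flange (beyond web): d = -8.6 cm → contributes +1322.8 cm⁴
Total I = 3560.1 cm⁴.
For the y-axis: x̄ = 10.7 cm.
Repeating about the centroidal y-axis gives I_y = 1475.9 cm⁴.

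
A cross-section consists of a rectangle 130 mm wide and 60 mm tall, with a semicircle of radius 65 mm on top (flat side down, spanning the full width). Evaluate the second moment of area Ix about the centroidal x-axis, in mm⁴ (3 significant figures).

Ix ≈ 1.62 × 10⁷ mm⁴

Split into non-overlapping primitives; take the origin at the lower-left of the bounding box.
Rectangular body: 130 × 60, A = 7 800 mm², y = 30 mm, Ī = 2 340 000 mm⁴.
Semicircular cap: semicircle r = 65, A = 6636.6 mm², y = 87.587 mm, Ī = 1 959 230 mm⁴.
Centroid: ȳ = ΣA·y / ΣA = 56.473 mm.
Transfer each piece to the centroidal x-axis using Ī + A·d² with d = y − 56.473:
  rectangular body: d = -26.473 mm → contributes +7 806 430 mm⁴
  semicircular cap: d = 31.114 mm → contributes +8 383 915 mm⁴
Total I = 16 190 345 mm⁴.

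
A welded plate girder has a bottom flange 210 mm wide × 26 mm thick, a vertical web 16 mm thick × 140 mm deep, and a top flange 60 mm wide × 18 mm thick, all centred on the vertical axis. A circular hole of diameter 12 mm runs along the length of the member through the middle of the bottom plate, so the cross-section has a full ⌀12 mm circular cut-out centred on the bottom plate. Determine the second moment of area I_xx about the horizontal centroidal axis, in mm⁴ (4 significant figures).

Decompose the section into non-overlapping parts with the origin at the bottom-left of its bounding rectangle.
Bottom plate: 210 × 26, A = 5 460 mm², y = 13 mm, Ī = 307 580 mm⁴.
Web plate: 16 × 140, A = 2 240 mm², y = 96 mm, Ī = 3 658 667 mm⁴.
Top plate: 60 × 18, A = 1 080 mm², y = 175 mm, Ī = 29 160 mm⁴.
Hole (subtracted): ⌀12, A = 113.097 mm², y = 13 mm, Ī = 1017.88 mm⁴.
Centroid: ȳ = ΣA·y / ΣA = 54.6389 mm.
Transfer each piece to the horizontal centroidal axis using Ī + A·d² with d = y − 54.6389:
  bottom plate: d = -41.6389 mm → contributes +9 774 102 mm⁴
  web plate: d = 41.3611 mm → contributes +7 490 732 mm⁴
  top plate: d = 120.361 mm → contributes +15 674 907 mm⁴
  hole: d = -41.6389 mm → contributes −197 105 mm⁴
Total I = 32 742 635 mm⁴.

I_xx ≈ 3.274 × 10⁷ mm⁴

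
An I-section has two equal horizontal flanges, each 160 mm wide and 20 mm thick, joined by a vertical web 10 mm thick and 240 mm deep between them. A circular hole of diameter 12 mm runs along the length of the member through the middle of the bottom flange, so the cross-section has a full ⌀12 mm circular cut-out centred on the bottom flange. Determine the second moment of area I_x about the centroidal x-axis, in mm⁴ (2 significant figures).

I_x ≈ 1.2 × 10⁸ mm⁴

Treat the section as a set of non-overlapping primitives; coordinates are from the bounding-box lower-left.
Bottom flange: 160 × 20, A = 3 200 mm², y = 10 mm, Ī = 106 667 mm⁴.
Web: 10 × 240, A = 2 400 mm², y = 140 mm, Ī = 11 520 000 mm⁴.
Top flange: 160 × 20, A = 3 200 mm², y = 270 mm, Ī = 106 667 mm⁴.
Hole (subtracted): ⌀12, A = 113.1 mm², y = 10 mm, Ī = 1 018 mm⁴.
Centroid: ȳ = ΣA·y / ΣA = 141.7 mm.
Transfer each piece to the centroidal x-axis using Ī + A·d² with d = y − 141.7:
  bottom flange: d = -131.7 mm → contributes +55 604 000 mm⁴
  web: d = -1.693 mm → contributes +11 526 875 mm⁴
  top flange: d = 128.3 mm → contributes +52 787 667 mm⁴
  hole: d = -131.7 mm → contributes −1 962 456 mm⁴
Total I = 117 956 086 mm⁴.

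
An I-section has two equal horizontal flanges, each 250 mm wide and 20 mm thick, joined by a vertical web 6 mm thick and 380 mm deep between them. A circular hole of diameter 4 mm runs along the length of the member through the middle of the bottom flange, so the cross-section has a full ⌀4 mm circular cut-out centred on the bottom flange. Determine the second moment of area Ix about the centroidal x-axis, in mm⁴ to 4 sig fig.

Break the section into simple shapes (no overlaps), measuring from the bottom-left corner of the bounding box.
Bottom flange: 250 × 20, A = 5 000 mm², y = 10 mm, Ī = 166 667 mm⁴.
Web: 6 × 380, A = 2 280 mm², y = 210 mm, Ī = 27 436 000 mm⁴.
Top flange: 250 × 20, A = 5 000 mm², y = 410 mm, Ī = 166 667 mm⁴.
Hole (subtracted): ⌀4, A = 12.5664 mm², y = 10 mm, Ī = 12.5664 mm⁴.
Centroid: ȳ = ΣA·y / ΣA = 210.205 mm.
Transfer each piece to the centroidal x-axis using Ī + A·d² with d = y − 210.205:
  bottom flange: d = -200.205 mm → contributes +200 576 624 mm⁴
  web: d = -0.204874 mm → contributes +27 436 096 mm⁴
  top flange: d = 199.795 mm → contributes +199 757 129 mm⁴
  hole: d = -200.205 mm → contributes −503 698 mm⁴
Total I = 427 266 151 mm⁴.

Ix ≈ 4.273 × 10⁸ mm⁴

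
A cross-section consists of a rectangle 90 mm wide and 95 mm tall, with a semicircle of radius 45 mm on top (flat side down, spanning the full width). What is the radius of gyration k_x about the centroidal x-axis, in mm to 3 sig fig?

Break the section into simple shapes (no overlaps), measuring from the bottom-left corner of the bounding box.
Rectangular body: 90 × 95, A = 8 550 mm², y = 47.5 mm, Ī = 6 430 313 mm⁴.
Semicircular cap: semicircle r = 45, A = 3180.9 mm², y = 114.1 mm, Ī = 450 072 mm⁴.
Centroid: ȳ = ΣA·y / ΣA = 65.558 mm.
Transfer each piece to the centroidal x-axis using Ī + A·d² with d = y − 65.558:
  rectangular body: d = -18.058 mm → contributes +9 218 527 mm⁴
  semicircular cap: d = 48.54 mm → contributes +7 944 653 mm⁴
Total I = 17 163 180 mm⁴.
Radius of gyration: k = √(I/A) = √(17 163 180 / 11 731) = 38.25 mm.

k_x ≈ 38.3 mm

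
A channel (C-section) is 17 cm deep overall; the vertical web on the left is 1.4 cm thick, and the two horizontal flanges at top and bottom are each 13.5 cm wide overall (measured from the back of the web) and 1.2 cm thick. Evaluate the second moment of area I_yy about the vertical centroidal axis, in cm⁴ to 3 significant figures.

I_yy ≈ 954 cm⁴

Split into non-overlapping primitives; take the origin at the lower-left of the bounding box.
Web: 1.4 × 17, A = 23.8 cm², x = 0.7 cm, Ī = 3.8873 cm⁴.
Top flange (beyond web): 12.1 × 1.2, A = 14.52 cm², x = 7.45 cm, Ī = 177.16 cm⁴.
Bottom flange (beyond web): 12.1 × 1.2, A = 14.52 cm², x = 7.45 cm, Ī = 177.16 cm⁴.
Centroid: x̄ = ΣA·x / ΣA = 4.4097 cm.
Transfer each piece to the vertical centroidal axis using Ī + A·d² with d = x − 4.4097:
  web: d = -3.7097 cm → contributes +331.42 cm⁴
  top flange (beyond web): d = 3.0403 cm → contributes +311.37 cm⁴
  bottom flange (beyond web): d = 3.0403 cm → contributes +311.37 cm⁴
Total I = 954.16 cm⁴.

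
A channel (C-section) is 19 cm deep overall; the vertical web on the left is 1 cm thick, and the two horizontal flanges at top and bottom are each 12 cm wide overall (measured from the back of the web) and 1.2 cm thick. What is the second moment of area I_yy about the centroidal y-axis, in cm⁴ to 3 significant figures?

I_yy ≈ 666 cm⁴

Decompose the section into non-overlapping parts with the origin at the bottom-left of its bounding rectangle.
Web: 1 × 19, A = 19 cm², x = 0.5 cm, Ī = 1.5833 cm⁴.
Top flange (beyond web): 11 × 1.2, A = 13.2 cm², x = 6.5 cm, Ī = 133.1 cm⁴.
Bottom flange (beyond web): 11 × 1.2, A = 13.2 cm², x = 6.5 cm, Ī = 133.1 cm⁴.
Centroid: x̄ = ΣA·x / ΣA = 3.989 cm.
Transfer each piece to the centroidal y-axis using Ī + A·d² with d = x − 3.989:
  web: d = -3.489 cm → contributes +232.87 cm⁴
  top flange (beyond web): d = 2.511 cm → contributes +216.33 cm⁴
  bottom flange (beyond web): d = 2.511 cm → contributes +216.33 cm⁴
Total I = 665.53 cm⁴.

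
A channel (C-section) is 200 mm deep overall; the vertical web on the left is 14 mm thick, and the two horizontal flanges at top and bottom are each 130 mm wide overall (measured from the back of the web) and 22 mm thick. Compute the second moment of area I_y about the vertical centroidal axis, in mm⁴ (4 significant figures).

I_y ≈ 1.341 × 10⁷ mm⁴

Decompose the section into non-overlapping parts with the origin at the bottom-left of its bounding rectangle.
Web: 14 × 200, A = 2 800 mm², x = 7 mm, Ī = 45733.3 mm⁴.
Top flange (beyond web): 116 × 22, A = 2 552 mm², x = 72 mm, Ī = 2 861 643 mm⁴.
Bottom flange (beyond web): 116 × 22, A = 2 552 mm², x = 72 mm, Ī = 2 861 643 mm⁴.
Centroid: x̄ = ΣA·x / ΣA = 48.9737 mm.
Transfer each piece to the vertical centroidal axis using Ī + A·d² with d = x − 48.9737:
  web: d = -41.9737 mm → contributes +4 978 746 mm⁴
  top flange (beyond web): d = 23.0263 mm → contributes +4 214 742 mm⁴
  bottom flange (beyond web): d = 23.0263 mm → contributes +4 214 742 mm⁴
Total I = 13 408 229 mm⁴.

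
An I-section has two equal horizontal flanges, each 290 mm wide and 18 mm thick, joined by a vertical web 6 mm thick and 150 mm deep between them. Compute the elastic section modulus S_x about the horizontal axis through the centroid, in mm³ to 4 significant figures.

Break the section into simple shapes (no overlaps), measuring from the bottom-left corner of the bounding box.
Bottom flange: 290 × 18, A = 5 220 mm², y = 9 mm, Ī = 140 940 mm⁴.
Web: 6 × 150, A = 900 mm², y = 93 mm, Ī = 1 687 500 mm⁴.
Top flange: 290 × 18, A = 5 220 mm², y = 177 mm, Ī = 140 940 mm⁴.
By symmetry the centroid is at mid-height, ȳ = 93 mm.
Transfer each piece to the horizontal axis through the centroid using Ī + A·d² with d = y − 93:
  bottom flange: d = -84 mm → contributes +36 973 260 mm⁴
  web: d = 0 mm → contributes +1 687 500 mm⁴
  top flange: d = 84 mm → contributes +36 973 260 mm⁴
Total I = 75 634 020 mm⁴.
Extreme fibre distance c = 93 mm; S = I/c = 813 269 mm³.

S_x ≈ 8.133 × 10⁵ mm³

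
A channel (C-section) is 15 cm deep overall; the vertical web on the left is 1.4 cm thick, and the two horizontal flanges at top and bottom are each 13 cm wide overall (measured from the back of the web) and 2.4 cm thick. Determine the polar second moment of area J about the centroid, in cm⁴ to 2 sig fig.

Break the section into simple shapes (no overlaps), measuring from the bottom-left corner of the bounding box.
Web: 1.4 × 15, A = 21 cm², y = 7.5 cm, Ī = 393.8 cm⁴.
Top flange (beyond web): 11.6 × 2.4, A = 27.84 cm², y = 13.8 cm, Ī = 13.36 cm⁴.
Bottom flange (beyond web): 11.6 × 2.4, A = 27.84 cm², y = 1.2 cm, Ī = 13.36 cm⁴.
By symmetry the centroid is at mid-height, ȳ = 7.5 cm.
Transfer each piece to the centroidal x-axis using Ī + A·d² with d = y − 7.5:
  web: d = 0 cm → contributes +393.8 cm⁴
  top flange (beyond web): d = 6.3 cm → contributes +1 118 cm⁴
  bottom flange (beyond web): d = -6.3 cm → contributes +1 118 cm⁴
Total I = 2 630 cm⁴.
For the y-axis: x̄ = 5.42 cm.
Repeating about the centroidal y-axis gives I_y = 1 272 cm⁴.
Polar second moment: J = I_x + I_y = 3 902 cm⁴.

J ≈ 3900 cm⁴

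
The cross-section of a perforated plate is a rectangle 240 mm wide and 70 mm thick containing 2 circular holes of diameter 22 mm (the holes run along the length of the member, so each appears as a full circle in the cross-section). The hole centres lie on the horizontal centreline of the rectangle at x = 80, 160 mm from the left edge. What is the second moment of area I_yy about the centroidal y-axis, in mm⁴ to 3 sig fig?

Treat the section as a set of non-overlapping primitives; coordinates are from the bounding-box lower-left.
Plate: 240 × 70, A = 16 800 mm², x = 120 mm, Ī = 80 640 000 mm⁴.
Hole 1 (subtracted): ⌀22, A = 380.13 mm², x = 80 mm, Ī = 11 499 mm⁴.
Hole 2 (subtracted): ⌀22, A = 380.13 mm², x = 160 mm, Ī = 11 499 mm⁴.
By symmetry the centroid is at mid-width, x̄ = 120 mm.
Transfer each piece to the centroidal y-axis using Ī + A·d² with d = x − 120:
  plate: d = 0 mm → contributes +80 640 000 mm⁴
  hole 1: d = -40 mm → contributes −619 711 mm⁴
  hole 2: d = 40 mm → contributes −619 711 mm⁴
Total I = 79 400 577 mm⁴.

I_yy ≈ 7.94 × 10⁷ mm⁴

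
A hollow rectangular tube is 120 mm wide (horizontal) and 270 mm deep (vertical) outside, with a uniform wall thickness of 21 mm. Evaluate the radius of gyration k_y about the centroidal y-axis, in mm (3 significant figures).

Split into non-overlapping primitives; take the origin at the lower-left of the bounding box.
Outer rectangle: 120 × 270, A = 32 400 mm², x = 60 mm, Ī = 38 880 000 mm⁴.
Inner void (subtracted): 78 × 228, A = 17 784 mm², x = 60 mm, Ī = 9 016 488 mm⁴.
By symmetry the centroid is at mid-width, x̄ = 60 mm.
All pieces are centred on the centroidal y-axis, so I = ΣĪ (holes subtracted) = 29 863 512 mm⁴.
Radius of gyration: k = √(I/A) = √(29 863 512 / 14 616) = 45.202 mm.

k_y ≈ 45.2 mm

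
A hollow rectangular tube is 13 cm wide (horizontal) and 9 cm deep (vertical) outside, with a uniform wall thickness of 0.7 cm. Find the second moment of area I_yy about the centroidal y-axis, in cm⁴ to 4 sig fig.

I_yy ≈ 659.2 cm⁴

Treat the section as a set of non-overlapping primitives; coordinates are from the bounding-box lower-left.
Outer rectangle: 13 × 9, A = 117 cm², x = 6.5 cm, Ī = 1647.75 cm⁴.
Inner void (subtracted): 11.6 × 7.6, A = 88.16 cm², x = 6.5 cm, Ī = 988.567 cm⁴.
By symmetry the centroid is at mid-width, x̄ = 6.5 cm.
All pieces are centred on the centroidal y-axis, so I = ΣĪ (holes subtracted) = 659.183 cm⁴.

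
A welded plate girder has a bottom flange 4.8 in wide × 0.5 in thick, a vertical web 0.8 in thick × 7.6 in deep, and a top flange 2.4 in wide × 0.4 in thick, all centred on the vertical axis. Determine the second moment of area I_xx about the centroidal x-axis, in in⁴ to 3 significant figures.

I_xx ≈ 80.4 in⁴

Break the section into simple shapes (no overlaps), measuring from the bottom-left corner of the bounding box.
Bottom plate: 4.8 × 0.5, A = 2.4 in², y = 0.25 in, Ī = 0.05 in⁴.
Web plate: 0.8 × 7.6, A = 6.08 in², y = 4.3 in, Ī = 29.265 in⁴.
Top plate: 2.4 × 0.4, A = 0.96 in², y = 8.3 in, Ī = 0.0128 in⁴.
Centroid: ȳ = ΣA·y / ΣA = 3.6771 in.
Transfer each piece to the centroidal x-axis using Ī + A·d² with d = y − 3.6771:
  bottom plate: d = -3.4271 in → contributes +28.238 in⁴
  web plate: d = 0.62288 in → contributes +31.624 in⁴
  top plate: d = 4.6229 in → contributes +20.529 in⁴
Total I = 80.391 in⁴.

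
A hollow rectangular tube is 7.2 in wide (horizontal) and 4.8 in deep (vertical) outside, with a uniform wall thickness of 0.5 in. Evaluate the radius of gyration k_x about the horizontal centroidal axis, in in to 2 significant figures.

Break the section into simple shapes (no overlaps), measuring from the bottom-left corner of the bounding box.
Outer rectangle: 7.2 × 4.8, A = 34.56 in², y = 2.4 in, Ī = 66.36 in⁴.
Inner void (subtracted): 6.2 × 3.8, A = 23.56 in², y = 2.4 in, Ī = 28.35 in⁴.
By symmetry the centroid is at mid-height, ȳ = 2.4 in.
All pieces are centred on the horizontal centroidal axis, so I = ΣĪ (holes subtracted) = 38 in⁴.
Radius of gyration: k = √(I/A) = √(38 / 11) = 1.859 in.

k_x ≈ 1.9 in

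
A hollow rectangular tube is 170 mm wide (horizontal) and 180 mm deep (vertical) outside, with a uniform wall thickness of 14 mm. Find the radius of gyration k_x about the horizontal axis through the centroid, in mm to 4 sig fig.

Decompose the section into non-overlapping parts with the origin at the bottom-left of its bounding rectangle.
Outer rectangle: 170 × 180, A = 30 600 mm², y = 90 mm, Ī = 82 620 000 mm⁴.
Inner void (subtracted): 142 × 152, A = 21 584 mm², y = 90 mm, Ī = 41 556 395 mm⁴.
By symmetry the centroid is at mid-height, ȳ = 90 mm.
All pieces are centred on the horizontal axis through the centroid, so I = ΣĪ (holes subtracted) = 41 063 605 mm⁴.
Radius of gyration: k = √(I/A) = √(41 063 605 / 9 016) = 67.4872 mm.

k_x ≈ 67.49 mm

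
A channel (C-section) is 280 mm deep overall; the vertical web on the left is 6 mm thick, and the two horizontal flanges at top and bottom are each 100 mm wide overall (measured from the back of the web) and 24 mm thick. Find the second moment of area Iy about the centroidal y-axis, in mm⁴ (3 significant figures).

Treat the section as a set of non-overlapping primitives; coordinates are from the bounding-box lower-left.
Web: 6 × 280, A = 1 680 mm², x = 3 mm, Ī = 5 040 mm⁴.
Top flange (beyond web): 94 × 24, A = 2 256 mm², x = 53 mm, Ī = 1 661 168 mm⁴.
Bottom flange (beyond web): 94 × 24, A = 2 256 mm², x = 53 mm, Ī = 1 661 168 mm⁴.
Centroid: x̄ = ΣA·x / ΣA = 39.434 mm.
Transfer each piece to the centroidal y-axis using Ī + A·d² with d = x − 39.434:
  web: d = -36.434 mm → contributes +2 235 146 mm⁴
  top flange (beyond web): d = 13.566 mm → contributes +2 076 347 mm⁴
  bottom flange (beyond web): d = 13.566 mm → contributes +2 076 347 mm⁴
Total I = 6 387 841 mm⁴.

Iy ≈ 6.39 × 10⁶ mm⁴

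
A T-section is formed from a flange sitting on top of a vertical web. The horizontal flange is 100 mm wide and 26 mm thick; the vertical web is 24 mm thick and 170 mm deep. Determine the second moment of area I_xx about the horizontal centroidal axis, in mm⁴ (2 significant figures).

Break the section into simple shapes (no overlaps), measuring from the bottom-left corner of the bounding box.
Flange: 100 × 26, A = 2 600 mm², y = 183 mm, Ī = 146 467 mm⁴.
Web: 24 × 170, A = 4 080 mm², y = 85 mm, Ī = 9 826 000 mm⁴.
Centroid: ȳ = ΣA·y / ΣA = 123.1 mm.
Transfer each piece to the horizontal centroidal axis using Ī + A·d² with d = y − 123.1:
  flange: d = 59.86 mm → contributes +9 461 682 mm⁴
  web: d = -38.14 mm → contributes +15 762 167 mm⁴
Total I = 25 223 849 mm⁴.

I_xx ≈ 2.5 × 10⁷ mm⁴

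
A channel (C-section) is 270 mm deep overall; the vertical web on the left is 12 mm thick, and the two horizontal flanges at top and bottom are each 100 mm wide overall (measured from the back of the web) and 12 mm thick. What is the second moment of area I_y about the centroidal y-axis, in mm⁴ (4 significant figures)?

I_y ≈ 4.598 × 10⁶ mm⁴

Treat the section as a set of non-overlapping primitives; coordinates are from the bounding-box lower-left.
Web: 12 × 270, A = 3 240 mm², x = 6 mm, Ī = 38 880 mm⁴.
Top flange (beyond web): 88 × 12, A = 1 056 mm², x = 56 mm, Ī = 681 472 mm⁴.
Bottom flange (beyond web): 88 × 12, A = 1 056 mm², x = 56 mm, Ī = 681 472 mm⁴.
Centroid: x̄ = ΣA·x / ΣA = 25.7309 mm.
Transfer each piece to the centroidal y-axis using Ī + A·d² with d = x − 25.7309:
  web: d = -19.7309 mm → contributes +1 300 245 mm⁴
  top flange (beyond web): d = 30.2691 mm → contributes +1 648 996 mm⁴
  bottom flange (beyond web): d = 30.2691 mm → contributes +1 648 996 mm⁴
Total I = 4 598 237 mm⁴.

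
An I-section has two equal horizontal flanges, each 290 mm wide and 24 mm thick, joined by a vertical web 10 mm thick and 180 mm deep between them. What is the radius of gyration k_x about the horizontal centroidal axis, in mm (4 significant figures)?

k_x ≈ 97.80 mm

Split into non-overlapping primitives; take the origin at the lower-left of the bounding box.
Bottom flange: 290 × 24, A = 6 960 mm², y = 12 mm, Ī = 334 080 mm⁴.
Web: 10 × 180, A = 1 800 mm², y = 114 mm, Ī = 4 860 000 mm⁴.
Top flange: 290 × 24, A = 6 960 mm², y = 216 mm, Ī = 334 080 mm⁴.
By symmetry the centroid is at mid-height, ȳ = 114 mm.
Transfer each piece to the horizontal centroidal axis using Ī + A·d² with d = y − 114:
  bottom flange: d = -102 mm → contributes +72 745 920 mm⁴
  web: d = 0 mm → contributes +4 860 000 mm⁴
  top flange: d = 102 mm → contributes +72 745 920 mm⁴
Total I = 150 351 840 mm⁴.
Radius of gyration: k = √(I/A) = √(150 351 840 / 15 720) = 97.7976 mm.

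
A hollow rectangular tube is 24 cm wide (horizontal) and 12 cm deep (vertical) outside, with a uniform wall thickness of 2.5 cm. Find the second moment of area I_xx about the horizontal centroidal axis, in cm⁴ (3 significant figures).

I_xx ≈ 2910 cm⁴

Decompose the section into non-overlapping parts with the origin at the bottom-left of its bounding rectangle.
Outer rectangle: 24 × 12, A = 288 cm², y = 6 cm, Ī = 3 456 cm⁴.
Inner void (subtracted): 19 × 7, A = 133 cm², y = 6 cm, Ī = 543.08 cm⁴.
By symmetry the centroid is at mid-height, ȳ = 6 cm.
All pieces are centred on the horizontal centroidal axis, so I = ΣĪ (holes subtracted) = 2912.9 cm⁴.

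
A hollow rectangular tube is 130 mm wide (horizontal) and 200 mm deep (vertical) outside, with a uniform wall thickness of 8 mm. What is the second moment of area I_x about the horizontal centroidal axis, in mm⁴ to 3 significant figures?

Treat the section as a set of non-overlapping primitives; coordinates are from the bounding-box lower-left.
Outer rectangle: 130 × 200, A = 26 000 mm², y = 100 mm, Ī = 86 666 667 mm⁴.
Inner void (subtracted): 114 × 184, A = 20 976 mm², y = 100 mm, Ī = 59 180 288 mm⁴.
By symmetry the centroid is at mid-height, ȳ = 100 mm.
All pieces are centred on the horizontal centroidal axis, so I = ΣĪ (holes subtracted) = 27 486 379 mm⁴.

I_x ≈ 2.75 × 10⁷ mm⁴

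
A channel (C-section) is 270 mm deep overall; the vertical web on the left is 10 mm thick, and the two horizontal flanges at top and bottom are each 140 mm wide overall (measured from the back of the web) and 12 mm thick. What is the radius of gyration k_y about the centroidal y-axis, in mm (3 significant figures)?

k_y ≈ 44.5 mm

Split into non-overlapping primitives; take the origin at the lower-left of the bounding box.
Web: 10 × 270, A = 2 700 mm², x = 5 mm, Ī = 22 500 mm⁴.
Top flange (beyond web): 130 × 12, A = 1 560 mm², x = 75 mm, Ī = 2 197 000 mm⁴.
Bottom flange (beyond web): 130 × 12, A = 1 560 mm², x = 75 mm, Ī = 2 197 000 mm⁴.
Centroid: x̄ = ΣA·x / ΣA = 42.526 mm.
Transfer each piece to the centroidal y-axis using Ī + A·d² with d = x − 42.526:
  web: d = -37.526 mm → contributes +3 824 596 mm⁴
  top flange (beyond web): d = 32.474 mm → contributes +3 842 138 mm⁴
  bottom flange (beyond web): d = 32.474 mm → contributes +3 842 138 mm⁴
Total I = 11 508 871 mm⁴.
Radius of gyration: k = √(I/A) = √(11 508 871 / 5 820) = 44.469 mm.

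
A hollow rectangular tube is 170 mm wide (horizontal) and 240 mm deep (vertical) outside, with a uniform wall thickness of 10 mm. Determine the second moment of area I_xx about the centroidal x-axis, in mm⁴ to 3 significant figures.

Treat the section as a set of non-overlapping primitives; coordinates are from the bounding-box lower-left.
Outer rectangle: 170 × 240, A = 40 800 mm², y = 120 mm, Ī = 195 840 000 mm⁴.
Inner void (subtracted): 150 × 220, A = 33 000 mm², y = 120 mm, Ī = 133 100 000 mm⁴.
By symmetry the centroid is at mid-height, ȳ = 120 mm.
All pieces are centred on the centroidal x-axis, so I = ΣĪ (holes subtracted) = 62 740 000 mm⁴.

I_xx ≈ 6.27 × 10⁷ mm⁴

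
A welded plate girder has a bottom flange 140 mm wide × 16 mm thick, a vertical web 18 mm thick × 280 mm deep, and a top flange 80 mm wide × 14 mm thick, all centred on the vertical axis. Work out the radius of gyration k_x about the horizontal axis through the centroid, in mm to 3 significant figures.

k_x ≈ 111 mm

Break the section into simple shapes (no overlaps), measuring from the bottom-left corner of the bounding box.
Bottom plate: 140 × 16, A = 2 240 mm², y = 8 mm, Ī = 47 787 mm⁴.
Web plate: 18 × 280, A = 5 040 mm², y = 156 mm, Ī = 32 928 000 mm⁴.
Top plate: 80 × 14, A = 1 120 mm², y = 303 mm, Ī = 18 293 mm⁴.
Centroid: ȳ = ΣA·y / ΣA = 136.13 mm.
Transfer each piece to the horizontal axis through the centroid using Ī + A·d² with d = y − 136.13:
  bottom plate: d = -128.13 mm → contributes +36 824 445 mm⁴
  web plate: d = 19.867 mm → contributes +34 917 210 mm⁴
  top plate: d = 166.87 mm → contributes +31 204 116 mm⁴
Total I = 102 945 771 mm⁴.
Radius of gyration: k = √(I/A) = √(102 945 771 / 8 400) = 110.7 mm.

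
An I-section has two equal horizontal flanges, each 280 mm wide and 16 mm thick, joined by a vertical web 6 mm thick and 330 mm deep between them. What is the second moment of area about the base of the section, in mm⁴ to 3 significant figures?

Split into non-overlapping primitives; take the origin at the lower-left of the bounding box.
Bottom flange: 280 × 16, A = 4 480 mm², y = 8 mm, Ī = 95 573 mm⁴.
Web: 6 × 330, A = 1 980 mm², y = 181 mm, Ī = 17 968 500 mm⁴.
Top flange: 280 × 16, A = 4 480 mm², y = 354 mm, Ī = 95 573 mm⁴.
Transfer each piece to the bottom edge using Ī + A·d² with d = y − 0:
  bottom flange: d = 8 mm → contributes +382 293 mm⁴
  web: d = 181 mm → contributes +82 835 280 mm⁴
  top flange: d = 354 mm → contributes +561 511 253 mm⁴
Total I = 644 728 827 mm⁴.

I_base ≈ 6.45 × 10⁸ mm⁴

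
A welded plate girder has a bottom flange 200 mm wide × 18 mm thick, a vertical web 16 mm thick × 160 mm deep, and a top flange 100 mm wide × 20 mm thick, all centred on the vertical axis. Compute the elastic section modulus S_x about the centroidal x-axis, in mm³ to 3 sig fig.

Decompose the section into non-overlapping parts with the origin at the bottom-left of its bounding rectangle.
Bottom plate: 200 × 18, A = 3 600 mm², y = 9 mm, Ī = 97 200 mm⁴.
Web plate: 16 × 160, A = 2 560 mm², y = 98 mm, Ī = 5 461 333 mm⁴.
Top plate: 100 × 20, A = 2 000 mm², y = 188 mm, Ī = 66 667 mm⁴.
Centroid: ȳ = ΣA·y / ΣA = 80.794 mm.
Transfer each piece to the centroidal x-axis using Ī + A·d² with d = y − 80.794:
  bottom plate: d = -71.794 mm → contributes +18 653 023 mm⁴
  web plate: d = 17.206 mm → contributes +6 219 202 mm⁴
  top plate: d = 107.21 mm → contributes +23 052 869 mm⁴
Total I = 47 925 094 mm⁴.
Extreme fibre distance c = 117.21 mm; S = I/c = 408 897 mm³.

S_x ≈ 4.09 × 10⁵ mm³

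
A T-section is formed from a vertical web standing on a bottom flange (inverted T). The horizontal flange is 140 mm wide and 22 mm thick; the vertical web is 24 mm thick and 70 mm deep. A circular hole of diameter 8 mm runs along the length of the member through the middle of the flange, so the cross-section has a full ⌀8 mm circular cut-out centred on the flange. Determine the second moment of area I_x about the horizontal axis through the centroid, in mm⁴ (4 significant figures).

Treat the section as a set of non-overlapping primitives; coordinates are from the bounding-box lower-left.
Flange: 140 × 22, A = 3 080 mm², y = 11 mm, Ī = 124 227 mm⁴.
Web: 24 × 70, A = 1 680 mm², y = 57 mm, Ī = 686 000 mm⁴.
Hole (subtracted): ⌀8, A = 50.2655 mm², y = 11 mm, Ī = 201.062 mm⁴.
Centroid: ȳ = ΣA·y / ΣA = 27.4086 mm.
Transfer each piece to the horizontal axis through the centroid using Ī + A·d² with d = y − 27.4086:
  flange: d = -16.4086 mm → contributes +953 489 mm⁴
  web: d = 29.5914 mm → contributes +2 157 097 mm⁴
  hole: d = -16.4086 mm → contributes −13734.6 mm⁴
Total I = 3 096 851 mm⁴.

I_x ≈ 3.097 × 10⁶ mm⁴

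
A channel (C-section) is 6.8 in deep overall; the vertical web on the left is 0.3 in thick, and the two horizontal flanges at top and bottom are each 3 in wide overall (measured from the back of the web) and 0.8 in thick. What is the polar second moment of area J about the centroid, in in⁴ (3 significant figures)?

J ≈ 52.7 in⁴

Split into non-overlapping primitives; take the origin at the lower-left of the bounding box.
Web: 0.3 × 6.8, A = 2.04 in², y = 3.4 in, Ī = 7.8608 in⁴.
Top flange (beyond web): 2.7 × 0.8, A = 2.16 in², y = 6.4 in, Ī = 0.1152 in⁴.
Bottom flange (beyond web): 2.7 × 0.8, A = 2.16 in², y = 0.4 in, Ī = 0.1152 in⁴.
By symmetry the centroid is at mid-height, ȳ = 3.4 in.
Transfer each piece to the centroidal x-axis using Ī + A·d² with d = y − 3.4:
  web: d = 0 in → contributes +7.8608 in⁴
  top flange (beyond web): d = 3 in → contributes +19.555 in⁴
  bottom flange (beyond web): d = -3 in → contributes +19.555 in⁴
Total I = 46.971 in⁴.
For the y-axis: x̄ = 1.1689 in.
Repeating about the centroidal y-axis gives I_y = 5.7574 in⁴.
Polar second moment: J = I_x + I_y = 52.729 in⁴.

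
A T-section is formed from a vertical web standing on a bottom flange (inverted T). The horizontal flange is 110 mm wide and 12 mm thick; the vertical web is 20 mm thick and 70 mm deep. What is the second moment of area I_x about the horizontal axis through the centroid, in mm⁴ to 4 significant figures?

Split into non-overlapping primitives; take the origin at the lower-left of the bounding box.
Flange: 110 × 12, A = 1 320 mm², y = 6 mm, Ī = 15 840 mm⁴.
Web: 20 × 70, A = 1 400 mm², y = 47 mm, Ī = 571 667 mm⁴.
Centroid: ȳ = ΣA·y / ΣA = 27.1029 mm.
Transfer each piece to the horizontal axis through the centroid using Ī + A·d² with d = y − 27.1029:
  flange: d = -21.1029 mm → contributes +603 681 mm⁴
  web: d = 19.8971 mm → contributes +1 125 917 mm⁴
Total I = 1 729 598 mm⁴.

I_x ≈ 1.730 × 10⁶ mm⁴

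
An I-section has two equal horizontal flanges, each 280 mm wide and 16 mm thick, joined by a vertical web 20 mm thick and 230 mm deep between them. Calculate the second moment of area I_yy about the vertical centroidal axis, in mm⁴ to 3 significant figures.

Decompose the section into non-overlapping parts with the origin at the bottom-left of its bounding rectangle.
Bottom flange: 280 × 16, A = 4 480 mm², x = 140 mm, Ī = 29 269 333 mm⁴.
Web: 20 × 230, A = 4 600 mm², x = 140 mm, Ī = 153 333 mm⁴.
Top flange: 280 × 16, A = 4 480 mm², x = 140 mm, Ī = 29 269 333 mm⁴.
By symmetry the centroid is at mid-width, x̄ = 140 mm.
All pieces are centred on the vertical centroidal axis, so I = ΣĪ = 58 692 000 mm⁴.

I_yy ≈ 5.87 × 10⁷ mm⁴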